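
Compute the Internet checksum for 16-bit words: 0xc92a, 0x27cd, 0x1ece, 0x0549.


Sum all words (with carry folding):
+ 0xc92a = 0xc92a
+ 0x27cd = 0xf0f7
+ 0x1ece = 0x0fc6
+ 0x0549 = 0x150f
One's complement: ~0x150f
Checksum = 0xeaf0


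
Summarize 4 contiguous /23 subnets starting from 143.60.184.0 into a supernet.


Original prefix: /23
Number of subnets: 4 = 2^2
New prefix = 23 - 2 = 21
Supernet: 143.60.184.0/21


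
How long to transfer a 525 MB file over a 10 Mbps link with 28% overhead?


Effective throughput = 10 * (1 - 28/100) = 7.2 Mbps
File size in Mb = 525 * 8 = 4200 Mb
Time = 4200 / 7.2
Time = 583.3333 seconds


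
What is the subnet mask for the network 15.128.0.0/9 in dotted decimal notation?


/9 means 9 network bits, 23 host bits
Binary: 11111111100000000000000000000000
Mask: 255.128.0.0


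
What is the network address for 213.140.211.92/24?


IP:   11010101.10001100.11010011.01011100
Mask: 11111111.11111111.11111111.00000000
AND operation:
Net:  11010101.10001100.11010011.00000000
Network: 213.140.211.0/24


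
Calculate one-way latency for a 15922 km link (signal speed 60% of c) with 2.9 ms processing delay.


Speed = 0.6 * 3e5 km/s = 180000 km/s
Propagation delay = 15922 / 180000 = 0.0885 s = 88.4556 ms
Processing delay = 2.9 ms
Total one-way latency = 91.3556 ms


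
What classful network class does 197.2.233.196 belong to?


First octet: 197
Binary: 11000101
110xxxxx -> Class C (192-223)
Class C, default mask 255.255.255.0 (/24)


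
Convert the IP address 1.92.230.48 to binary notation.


1 = 00000001
92 = 01011100
230 = 11100110
48 = 00110000
Binary: 00000001.01011100.11100110.00110000


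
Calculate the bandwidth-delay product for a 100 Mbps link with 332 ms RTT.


BDP = bandwidth * RTT
= 100 Mbps * 332 ms
= 100 * 1e6 * 332 / 1000 bits
= 33200000 bits
= 4150000 bytes
= 4052.7344 KB
BDP = 33200000 bits (4150000 bytes)


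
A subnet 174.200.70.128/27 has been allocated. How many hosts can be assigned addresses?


Host bits = 32 - 27 = 5
Total addresses = 2^5 = 32
Usable = total - 2 (network and broadcast)
Usable hosts: 30


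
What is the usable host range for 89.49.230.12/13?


Network: 89.48.0.0
Broadcast: 89.55.255.255
First usable = network + 1
Last usable = broadcast - 1
Range: 89.48.0.1 to 89.55.255.254


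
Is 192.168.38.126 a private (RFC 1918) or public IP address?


RFC 1918 private ranges:
  10.0.0.0/8 (10.0.0.0 - 10.255.255.255)
  172.16.0.0/12 (172.16.0.0 - 172.31.255.255)
  192.168.0.0/16 (192.168.0.0 - 192.168.255.255)
Private (in 192.168.0.0/16)


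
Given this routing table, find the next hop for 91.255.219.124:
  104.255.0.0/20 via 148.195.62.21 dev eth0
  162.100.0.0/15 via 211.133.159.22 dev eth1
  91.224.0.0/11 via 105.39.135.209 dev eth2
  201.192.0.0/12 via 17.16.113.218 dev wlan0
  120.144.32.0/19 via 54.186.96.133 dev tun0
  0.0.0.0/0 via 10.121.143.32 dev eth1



Longest prefix match for 91.255.219.124:
  /20 104.255.0.0: no
  /15 162.100.0.0: no
  /11 91.224.0.0: MATCH
  /12 201.192.0.0: no
  /19 120.144.32.0: no
  /0 0.0.0.0: MATCH
Selected: next-hop 105.39.135.209 via eth2 (matched /11)


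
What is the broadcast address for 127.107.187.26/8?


Network: 127.0.0.0/8
Host bits = 24
Set all host bits to 1:
Broadcast: 127.255.255.255


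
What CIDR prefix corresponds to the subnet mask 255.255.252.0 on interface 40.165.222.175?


Binary: 11111111.11111111.11111100.00000000
Count leading 1s
Prefix: /22


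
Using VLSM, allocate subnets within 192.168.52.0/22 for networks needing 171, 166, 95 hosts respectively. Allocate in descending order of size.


171 hosts -> /24 (254 usable): 192.168.52.0/24
166 hosts -> /24 (254 usable): 192.168.53.0/24
95 hosts -> /25 (126 usable): 192.168.54.0/25
Allocation: 192.168.52.0/24 (171 hosts, 254 usable); 192.168.53.0/24 (166 hosts, 254 usable); 192.168.54.0/25 (95 hosts, 126 usable)


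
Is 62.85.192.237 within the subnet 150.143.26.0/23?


Subnet network: 150.143.26.0
Test IP AND mask: 62.85.192.0
No, 62.85.192.237 is not in 150.143.26.0/23


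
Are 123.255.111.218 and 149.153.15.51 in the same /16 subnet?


Mask: 255.255.0.0
123.255.111.218 AND mask = 123.255.0.0
149.153.15.51 AND mask = 149.153.0.0
No, different subnets (123.255.0.0 vs 149.153.0.0)


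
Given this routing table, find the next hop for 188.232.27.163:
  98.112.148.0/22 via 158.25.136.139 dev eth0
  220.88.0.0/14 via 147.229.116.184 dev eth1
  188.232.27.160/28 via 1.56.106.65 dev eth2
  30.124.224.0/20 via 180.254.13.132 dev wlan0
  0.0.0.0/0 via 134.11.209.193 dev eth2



Longest prefix match for 188.232.27.163:
  /22 98.112.148.0: no
  /14 220.88.0.0: no
  /28 188.232.27.160: MATCH
  /20 30.124.224.0: no
  /0 0.0.0.0: MATCH
Selected: next-hop 1.56.106.65 via eth2 (matched /28)


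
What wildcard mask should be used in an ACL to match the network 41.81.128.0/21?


Subnet mask: 255.255.248.0
Wildcard = 255.255.255.255 - subnet mask
255 - 255 = 0
255 - 255 = 0
255 - 248 = 7
255 - 0 = 255
Wildcard: 0.0.7.255


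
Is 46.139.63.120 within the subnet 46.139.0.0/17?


Subnet network: 46.139.0.0
Test IP AND mask: 46.139.0.0
Yes, 46.139.63.120 is in 46.139.0.0/17


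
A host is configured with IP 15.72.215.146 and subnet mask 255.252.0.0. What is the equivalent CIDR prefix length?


Binary: 11111111.11111100.00000000.00000000
Count leading 1s
Prefix: /14


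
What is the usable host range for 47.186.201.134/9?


Network: 47.128.0.0
Broadcast: 47.255.255.255
First usable = network + 1
Last usable = broadcast - 1
Range: 47.128.0.1 to 47.255.255.254


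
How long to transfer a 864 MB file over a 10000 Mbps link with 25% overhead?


Effective throughput = 10000 * (1 - 25/100) = 7500 Mbps
File size in Mb = 864 * 8 = 6912 Mb
Time = 6912 / 7500
Time = 0.9216 seconds


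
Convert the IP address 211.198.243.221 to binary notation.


211 = 11010011
198 = 11000110
243 = 11110011
221 = 11011101
Binary: 11010011.11000110.11110011.11011101


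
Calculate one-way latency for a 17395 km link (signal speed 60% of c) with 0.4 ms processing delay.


Speed = 0.6 * 3e5 km/s = 180000 km/s
Propagation delay = 17395 / 180000 = 0.0966 s = 96.6389 ms
Processing delay = 0.4 ms
Total one-way latency = 97.0389 ms


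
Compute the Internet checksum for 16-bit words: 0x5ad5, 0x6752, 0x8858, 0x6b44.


Sum all words (with carry folding):
+ 0x5ad5 = 0x5ad5
+ 0x6752 = 0xc227
+ 0x8858 = 0x4a80
+ 0x6b44 = 0xb5c4
One's complement: ~0xb5c4
Checksum = 0x4a3b


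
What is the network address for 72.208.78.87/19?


IP:   01001000.11010000.01001110.01010111
Mask: 11111111.11111111.11100000.00000000
AND operation:
Net:  01001000.11010000.01000000.00000000
Network: 72.208.64.0/19


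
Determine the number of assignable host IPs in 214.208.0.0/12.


Host bits = 32 - 12 = 20
Total addresses = 2^20 = 1048576
Usable = total - 2 (network and broadcast)
Usable hosts: 1048574


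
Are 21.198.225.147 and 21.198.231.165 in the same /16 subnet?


Mask: 255.255.0.0
21.198.225.147 AND mask = 21.198.0.0
21.198.231.165 AND mask = 21.198.0.0
Yes, same subnet (21.198.0.0)


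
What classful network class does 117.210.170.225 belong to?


First octet: 117
Binary: 01110101
0xxxxxxx -> Class A (1-126)
Class A, default mask 255.0.0.0 (/8)


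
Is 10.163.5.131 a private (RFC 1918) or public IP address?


RFC 1918 private ranges:
  10.0.0.0/8 (10.0.0.0 - 10.255.255.255)
  172.16.0.0/12 (172.16.0.0 - 172.31.255.255)
  192.168.0.0/16 (192.168.0.0 - 192.168.255.255)
Private (in 10.0.0.0/8)


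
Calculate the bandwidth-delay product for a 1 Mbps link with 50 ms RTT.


BDP = bandwidth * RTT
= 1 Mbps * 50 ms
= 1 * 1e6 * 50 / 1000 bits
= 50000 bits
= 6250 bytes
= 6.1035 KB
BDP = 50000 bits (6250 bytes)


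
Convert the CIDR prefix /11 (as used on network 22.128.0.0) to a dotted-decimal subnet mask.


/11 means 11 network bits, 21 host bits
Binary: 11111111111000000000000000000000
Mask: 255.224.0.0


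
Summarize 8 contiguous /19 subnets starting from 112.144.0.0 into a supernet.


Original prefix: /19
Number of subnets: 8 = 2^3
New prefix = 19 - 3 = 16
Supernet: 112.144.0.0/16


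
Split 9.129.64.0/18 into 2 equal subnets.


New prefix = 18 + 1 = 19
Each subnet has 8192 addresses
  9.129.64.0/19
  9.129.96.0/19
Subnets: 9.129.64.0/19, 9.129.96.0/19


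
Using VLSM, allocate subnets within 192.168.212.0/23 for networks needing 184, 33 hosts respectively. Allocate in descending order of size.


184 hosts -> /24 (254 usable): 192.168.212.0/24
33 hosts -> /26 (62 usable): 192.168.213.0/26
Allocation: 192.168.212.0/24 (184 hosts, 254 usable); 192.168.213.0/26 (33 hosts, 62 usable)


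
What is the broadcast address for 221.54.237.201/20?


Network: 221.54.224.0/20
Host bits = 12
Set all host bits to 1:
Broadcast: 221.54.239.255


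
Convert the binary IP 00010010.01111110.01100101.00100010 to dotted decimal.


00010010 = 18
01111110 = 126
01100101 = 101
00100010 = 34
IP: 18.126.101.34


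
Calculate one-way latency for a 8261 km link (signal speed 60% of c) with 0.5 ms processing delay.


Speed = 0.6 * 3e5 km/s = 180000 km/s
Propagation delay = 8261 / 180000 = 0.0459 s = 45.8944 ms
Processing delay = 0.5 ms
Total one-way latency = 46.3944 ms


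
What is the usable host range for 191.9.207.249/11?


Network: 191.0.0.0
Broadcast: 191.31.255.255
First usable = network + 1
Last usable = broadcast - 1
Range: 191.0.0.1 to 191.31.255.254


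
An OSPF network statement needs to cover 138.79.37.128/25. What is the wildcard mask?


Subnet mask: 255.255.255.128
Wildcard = 255.255.255.255 - subnet mask
255 - 255 = 0
255 - 255 = 0
255 - 255 = 0
255 - 128 = 127
Wildcard: 0.0.0.127


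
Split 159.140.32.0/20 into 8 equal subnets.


New prefix = 20 + 3 = 23
Each subnet has 512 addresses
  159.140.32.0/23
  159.140.34.0/23
  159.140.36.0/23
  159.140.38.0/23
  159.140.40.0/23
  159.140.42.0/23
  159.140.44.0/23
  159.140.46.0/23
Subnets: 159.140.32.0/23, 159.140.34.0/23, 159.140.36.0/23, 159.140.38.0/23, 159.140.40.0/23, 159.140.42.0/23, 159.140.44.0/23, 159.140.46.0/23


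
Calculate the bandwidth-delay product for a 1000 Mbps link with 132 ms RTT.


BDP = bandwidth * RTT
= 1000 Mbps * 132 ms
= 1000 * 1e6 * 132 / 1000 bits
= 132000000 bits
= 16500000 bytes
= 16113.2812 KB
BDP = 132000000 bits (16500000 bytes)


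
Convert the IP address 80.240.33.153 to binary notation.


80 = 01010000
240 = 11110000
33 = 00100001
153 = 10011001
Binary: 01010000.11110000.00100001.10011001


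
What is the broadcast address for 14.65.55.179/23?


Network: 14.65.54.0/23
Host bits = 9
Set all host bits to 1:
Broadcast: 14.65.55.255


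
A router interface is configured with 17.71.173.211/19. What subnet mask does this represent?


/19 means 19 network bits, 13 host bits
Binary: 11111111111111111110000000000000
Mask: 255.255.224.0


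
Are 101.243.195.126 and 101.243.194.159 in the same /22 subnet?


Mask: 255.255.252.0
101.243.195.126 AND mask = 101.243.192.0
101.243.194.159 AND mask = 101.243.192.0
Yes, same subnet (101.243.192.0)


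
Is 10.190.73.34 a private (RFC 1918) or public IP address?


RFC 1918 private ranges:
  10.0.0.0/8 (10.0.0.0 - 10.255.255.255)
  172.16.0.0/12 (172.16.0.0 - 172.31.255.255)
  192.168.0.0/16 (192.168.0.0 - 192.168.255.255)
Private (in 10.0.0.0/8)


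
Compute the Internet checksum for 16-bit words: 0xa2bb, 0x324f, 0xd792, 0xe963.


Sum all words (with carry folding):
+ 0xa2bb = 0xa2bb
+ 0x324f = 0xd50a
+ 0xd792 = 0xac9d
+ 0xe963 = 0x9601
One's complement: ~0x9601
Checksum = 0x69fe


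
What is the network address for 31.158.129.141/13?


IP:   00011111.10011110.10000001.10001101
Mask: 11111111.11111000.00000000.00000000
AND operation:
Net:  00011111.10011000.00000000.00000000
Network: 31.152.0.0/13


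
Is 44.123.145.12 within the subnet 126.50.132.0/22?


Subnet network: 126.50.132.0
Test IP AND mask: 44.123.144.0
No, 44.123.145.12 is not in 126.50.132.0/22


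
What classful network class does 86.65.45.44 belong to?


First octet: 86
Binary: 01010110
0xxxxxxx -> Class A (1-126)
Class A, default mask 255.0.0.0 (/8)


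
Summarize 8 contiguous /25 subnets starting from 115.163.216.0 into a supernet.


Original prefix: /25
Number of subnets: 8 = 2^3
New prefix = 25 - 3 = 22
Supernet: 115.163.216.0/22


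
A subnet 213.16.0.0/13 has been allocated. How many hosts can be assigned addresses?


Host bits = 32 - 13 = 19
Total addresses = 2^19 = 524288
Usable = total - 2 (network and broadcast)
Usable hosts: 524286


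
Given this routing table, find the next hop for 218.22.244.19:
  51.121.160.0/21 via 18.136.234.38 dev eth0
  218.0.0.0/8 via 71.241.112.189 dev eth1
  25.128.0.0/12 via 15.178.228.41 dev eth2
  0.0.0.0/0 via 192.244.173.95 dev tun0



Longest prefix match for 218.22.244.19:
  /21 51.121.160.0: no
  /8 218.0.0.0: MATCH
  /12 25.128.0.0: no
  /0 0.0.0.0: MATCH
Selected: next-hop 71.241.112.189 via eth1 (matched /8)


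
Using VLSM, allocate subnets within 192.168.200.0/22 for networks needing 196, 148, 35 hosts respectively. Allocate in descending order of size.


196 hosts -> /24 (254 usable): 192.168.200.0/24
148 hosts -> /24 (254 usable): 192.168.201.0/24
35 hosts -> /26 (62 usable): 192.168.202.0/26
Allocation: 192.168.200.0/24 (196 hosts, 254 usable); 192.168.201.0/24 (148 hosts, 254 usable); 192.168.202.0/26 (35 hosts, 62 usable)


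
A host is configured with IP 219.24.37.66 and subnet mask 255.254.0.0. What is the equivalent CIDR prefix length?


Binary: 11111111.11111110.00000000.00000000
Count leading 1s
Prefix: /15


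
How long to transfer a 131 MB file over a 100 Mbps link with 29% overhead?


Effective throughput = 100 * (1 - 29/100) = 71 Mbps
File size in Mb = 131 * 8 = 1048 Mb
Time = 1048 / 71
Time = 14.7606 seconds


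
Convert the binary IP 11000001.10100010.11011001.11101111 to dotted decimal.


11000001 = 193
10100010 = 162
11011001 = 217
11101111 = 239
IP: 193.162.217.239


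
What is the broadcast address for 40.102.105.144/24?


Network: 40.102.105.0/24
Host bits = 8
Set all host bits to 1:
Broadcast: 40.102.105.255


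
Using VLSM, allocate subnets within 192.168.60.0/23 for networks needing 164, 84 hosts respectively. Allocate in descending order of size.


164 hosts -> /24 (254 usable): 192.168.60.0/24
84 hosts -> /25 (126 usable): 192.168.61.0/25
Allocation: 192.168.60.0/24 (164 hosts, 254 usable); 192.168.61.0/25 (84 hosts, 126 usable)


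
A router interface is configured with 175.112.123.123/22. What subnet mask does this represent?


/22 means 22 network bits, 10 host bits
Binary: 11111111111111111111110000000000
Mask: 255.255.252.0


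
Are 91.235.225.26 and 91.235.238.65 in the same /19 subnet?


Mask: 255.255.224.0
91.235.225.26 AND mask = 91.235.224.0
91.235.238.65 AND mask = 91.235.224.0
Yes, same subnet (91.235.224.0)


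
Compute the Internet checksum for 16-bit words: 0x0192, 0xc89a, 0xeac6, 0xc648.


Sum all words (with carry folding):
+ 0x0192 = 0x0192
+ 0xc89a = 0xca2c
+ 0xeac6 = 0xb4f3
+ 0xc648 = 0x7b3c
One's complement: ~0x7b3c
Checksum = 0x84c3


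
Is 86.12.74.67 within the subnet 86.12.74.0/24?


Subnet network: 86.12.74.0
Test IP AND mask: 86.12.74.0
Yes, 86.12.74.67 is in 86.12.74.0/24


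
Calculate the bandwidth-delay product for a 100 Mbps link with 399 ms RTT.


BDP = bandwidth * RTT
= 100 Mbps * 399 ms
= 100 * 1e6 * 399 / 1000 bits
= 39900000 bits
= 4987500 bytes
= 4870.6055 KB
BDP = 39900000 bits (4987500 bytes)


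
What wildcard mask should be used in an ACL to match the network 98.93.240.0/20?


Subnet mask: 255.255.240.0
Wildcard = 255.255.255.255 - subnet mask
255 - 255 = 0
255 - 255 = 0
255 - 240 = 15
255 - 0 = 255
Wildcard: 0.0.15.255


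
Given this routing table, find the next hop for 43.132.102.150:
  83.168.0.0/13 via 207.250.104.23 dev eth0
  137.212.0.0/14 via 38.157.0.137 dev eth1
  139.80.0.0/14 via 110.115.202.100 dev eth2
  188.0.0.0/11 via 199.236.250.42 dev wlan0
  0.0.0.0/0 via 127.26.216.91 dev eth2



Longest prefix match for 43.132.102.150:
  /13 83.168.0.0: no
  /14 137.212.0.0: no
  /14 139.80.0.0: no
  /11 188.0.0.0: no
  /0 0.0.0.0: MATCH
Selected: next-hop 127.26.216.91 via eth2 (matched /0)


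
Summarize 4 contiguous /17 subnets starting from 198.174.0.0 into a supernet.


Original prefix: /17
Number of subnets: 4 = 2^2
New prefix = 17 - 2 = 15
Supernet: 198.174.0.0/15


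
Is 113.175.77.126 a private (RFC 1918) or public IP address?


RFC 1918 private ranges:
  10.0.0.0/8 (10.0.0.0 - 10.255.255.255)
  172.16.0.0/12 (172.16.0.0 - 172.31.255.255)
  192.168.0.0/16 (192.168.0.0 - 192.168.255.255)
Public (not in any RFC 1918 range)


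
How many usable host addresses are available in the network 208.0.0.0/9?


Host bits = 32 - 9 = 23
Total addresses = 2^23 = 8388608
Usable = total - 2 (network and broadcast)
Usable hosts: 8388606


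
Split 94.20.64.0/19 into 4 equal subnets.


New prefix = 19 + 2 = 21
Each subnet has 2048 addresses
  94.20.64.0/21
  94.20.72.0/21
  94.20.80.0/21
  94.20.88.0/21
Subnets: 94.20.64.0/21, 94.20.72.0/21, 94.20.80.0/21, 94.20.88.0/21


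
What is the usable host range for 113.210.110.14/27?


Network: 113.210.110.0
Broadcast: 113.210.110.31
First usable = network + 1
Last usable = broadcast - 1
Range: 113.210.110.1 to 113.210.110.30


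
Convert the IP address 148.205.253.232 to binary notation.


148 = 10010100
205 = 11001101
253 = 11111101
232 = 11101000
Binary: 10010100.11001101.11111101.11101000


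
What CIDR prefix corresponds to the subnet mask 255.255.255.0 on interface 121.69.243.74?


Binary: 11111111.11111111.11111111.00000000
Count leading 1s
Prefix: /24


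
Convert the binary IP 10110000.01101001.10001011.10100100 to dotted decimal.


10110000 = 176
01101001 = 105
10001011 = 139
10100100 = 164
IP: 176.105.139.164


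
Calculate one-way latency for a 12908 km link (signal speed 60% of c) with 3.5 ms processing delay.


Speed = 0.6 * 3e5 km/s = 180000 km/s
Propagation delay = 12908 / 180000 = 0.0717 s = 71.7111 ms
Processing delay = 3.5 ms
Total one-way latency = 75.2111 ms


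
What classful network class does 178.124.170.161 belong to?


First octet: 178
Binary: 10110010
10xxxxxx -> Class B (128-191)
Class B, default mask 255.255.0.0 (/16)


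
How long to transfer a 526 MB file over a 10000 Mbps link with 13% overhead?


Effective throughput = 10000 * (1 - 13/100) = 8700 Mbps
File size in Mb = 526 * 8 = 4208 Mb
Time = 4208 / 8700
Time = 0.4837 seconds


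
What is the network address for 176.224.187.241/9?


IP:   10110000.11100000.10111011.11110001
Mask: 11111111.10000000.00000000.00000000
AND operation:
Net:  10110000.10000000.00000000.00000000
Network: 176.128.0.0/9


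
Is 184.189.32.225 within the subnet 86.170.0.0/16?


Subnet network: 86.170.0.0
Test IP AND mask: 184.189.0.0
No, 184.189.32.225 is not in 86.170.0.0/16


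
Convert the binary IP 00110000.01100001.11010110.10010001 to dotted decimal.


00110000 = 48
01100001 = 97
11010110 = 214
10010001 = 145
IP: 48.97.214.145


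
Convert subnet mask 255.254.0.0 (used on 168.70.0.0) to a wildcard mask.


Subnet mask: 255.254.0.0
Wildcard = 255.255.255.255 - subnet mask
255 - 255 = 0
255 - 254 = 1
255 - 0 = 255
255 - 0 = 255
Wildcard: 0.1.255.255


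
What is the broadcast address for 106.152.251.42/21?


Network: 106.152.248.0/21
Host bits = 11
Set all host bits to 1:
Broadcast: 106.152.255.255


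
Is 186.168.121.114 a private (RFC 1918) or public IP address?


RFC 1918 private ranges:
  10.0.0.0/8 (10.0.0.0 - 10.255.255.255)
  172.16.0.0/12 (172.16.0.0 - 172.31.255.255)
  192.168.0.0/16 (192.168.0.0 - 192.168.255.255)
Public (not in any RFC 1918 range)


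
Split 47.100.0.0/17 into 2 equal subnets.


New prefix = 17 + 1 = 18
Each subnet has 16384 addresses
  47.100.0.0/18
  47.100.64.0/18
Subnets: 47.100.0.0/18, 47.100.64.0/18


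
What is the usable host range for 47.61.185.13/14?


Network: 47.60.0.0
Broadcast: 47.63.255.255
First usable = network + 1
Last usable = broadcast - 1
Range: 47.60.0.1 to 47.63.255.254


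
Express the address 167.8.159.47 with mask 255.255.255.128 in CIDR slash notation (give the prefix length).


Binary: 11111111.11111111.11111111.10000000
Count leading 1s
Prefix: /25


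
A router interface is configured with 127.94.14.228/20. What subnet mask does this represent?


/20 means 20 network bits, 12 host bits
Binary: 11111111111111111111000000000000
Mask: 255.255.240.0


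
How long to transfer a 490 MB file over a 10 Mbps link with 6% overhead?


Effective throughput = 10 * (1 - 6/100) = 9.4 Mbps
File size in Mb = 490 * 8 = 3920 Mb
Time = 3920 / 9.4
Time = 417.0213 seconds


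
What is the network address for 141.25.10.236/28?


IP:   10001101.00011001.00001010.11101100
Mask: 11111111.11111111.11111111.11110000
AND operation:
Net:  10001101.00011001.00001010.11100000
Network: 141.25.10.224/28


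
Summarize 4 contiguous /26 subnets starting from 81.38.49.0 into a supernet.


Original prefix: /26
Number of subnets: 4 = 2^2
New prefix = 26 - 2 = 24
Supernet: 81.38.49.0/24


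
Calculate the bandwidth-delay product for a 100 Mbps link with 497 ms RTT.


BDP = bandwidth * RTT
= 100 Mbps * 497 ms
= 100 * 1e6 * 497 / 1000 bits
= 49700000 bits
= 6212500 bytes
= 6066.8945 KB
BDP = 49700000 bits (6212500 bytes)


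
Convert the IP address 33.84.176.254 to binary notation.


33 = 00100001
84 = 01010100
176 = 10110000
254 = 11111110
Binary: 00100001.01010100.10110000.11111110


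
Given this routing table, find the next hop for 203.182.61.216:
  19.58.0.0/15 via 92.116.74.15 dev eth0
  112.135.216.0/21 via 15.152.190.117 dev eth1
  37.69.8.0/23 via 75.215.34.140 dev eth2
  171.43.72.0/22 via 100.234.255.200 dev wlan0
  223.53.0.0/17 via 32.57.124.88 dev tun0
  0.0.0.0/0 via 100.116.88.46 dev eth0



Longest prefix match for 203.182.61.216:
  /15 19.58.0.0: no
  /21 112.135.216.0: no
  /23 37.69.8.0: no
  /22 171.43.72.0: no
  /17 223.53.0.0: no
  /0 0.0.0.0: MATCH
Selected: next-hop 100.116.88.46 via eth0 (matched /0)


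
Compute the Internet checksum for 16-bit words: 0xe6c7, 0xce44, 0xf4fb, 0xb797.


Sum all words (with carry folding):
+ 0xe6c7 = 0xe6c7
+ 0xce44 = 0xb50c
+ 0xf4fb = 0xaa08
+ 0xb797 = 0x61a0
One's complement: ~0x61a0
Checksum = 0x9e5f


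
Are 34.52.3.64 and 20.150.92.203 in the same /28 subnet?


Mask: 255.255.255.240
34.52.3.64 AND mask = 34.52.3.64
20.150.92.203 AND mask = 20.150.92.192
No, different subnets (34.52.3.64 vs 20.150.92.192)


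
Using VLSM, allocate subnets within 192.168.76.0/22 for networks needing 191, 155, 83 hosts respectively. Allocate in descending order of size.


191 hosts -> /24 (254 usable): 192.168.76.0/24
155 hosts -> /24 (254 usable): 192.168.77.0/24
83 hosts -> /25 (126 usable): 192.168.78.0/25
Allocation: 192.168.76.0/24 (191 hosts, 254 usable); 192.168.77.0/24 (155 hosts, 254 usable); 192.168.78.0/25 (83 hosts, 126 usable)


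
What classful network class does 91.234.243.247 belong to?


First octet: 91
Binary: 01011011
0xxxxxxx -> Class A (1-126)
Class A, default mask 255.0.0.0 (/8)


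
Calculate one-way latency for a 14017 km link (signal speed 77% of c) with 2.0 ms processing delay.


Speed = 0.77 * 3e5 km/s = 231000 km/s
Propagation delay = 14017 / 231000 = 0.0607 s = 60.6797 ms
Processing delay = 2.0 ms
Total one-way latency = 62.6797 ms


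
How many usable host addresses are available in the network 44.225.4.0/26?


Host bits = 32 - 26 = 6
Total addresses = 2^6 = 64
Usable = total - 2 (network and broadcast)
Usable hosts: 62


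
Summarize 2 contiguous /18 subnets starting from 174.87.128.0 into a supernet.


Original prefix: /18
Number of subnets: 2 = 2^1
New prefix = 18 - 1 = 17
Supernet: 174.87.128.0/17


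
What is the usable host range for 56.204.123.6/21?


Network: 56.204.120.0
Broadcast: 56.204.127.255
First usable = network + 1
Last usable = broadcast - 1
Range: 56.204.120.1 to 56.204.127.254


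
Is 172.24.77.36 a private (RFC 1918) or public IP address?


RFC 1918 private ranges:
  10.0.0.0/8 (10.0.0.0 - 10.255.255.255)
  172.16.0.0/12 (172.16.0.0 - 172.31.255.255)
  192.168.0.0/16 (192.168.0.0 - 192.168.255.255)
Private (in 172.16.0.0/12)


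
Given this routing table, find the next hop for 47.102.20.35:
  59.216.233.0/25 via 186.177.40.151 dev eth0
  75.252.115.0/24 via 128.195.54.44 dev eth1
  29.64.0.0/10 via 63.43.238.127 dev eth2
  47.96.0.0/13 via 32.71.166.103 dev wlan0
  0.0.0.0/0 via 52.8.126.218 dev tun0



Longest prefix match for 47.102.20.35:
  /25 59.216.233.0: no
  /24 75.252.115.0: no
  /10 29.64.0.0: no
  /13 47.96.0.0: MATCH
  /0 0.0.0.0: MATCH
Selected: next-hop 32.71.166.103 via wlan0 (matched /13)


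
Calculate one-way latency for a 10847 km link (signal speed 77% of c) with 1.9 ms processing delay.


Speed = 0.77 * 3e5 km/s = 231000 km/s
Propagation delay = 10847 / 231000 = 0.047 s = 46.9567 ms
Processing delay = 1.9 ms
Total one-way latency = 48.8567 ms


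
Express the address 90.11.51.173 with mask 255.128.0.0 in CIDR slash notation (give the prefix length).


Binary: 11111111.10000000.00000000.00000000
Count leading 1s
Prefix: /9


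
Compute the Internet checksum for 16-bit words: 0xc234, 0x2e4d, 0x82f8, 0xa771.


Sum all words (with carry folding):
+ 0xc234 = 0xc234
+ 0x2e4d = 0xf081
+ 0x82f8 = 0x737a
+ 0xa771 = 0x1aec
One's complement: ~0x1aec
Checksum = 0xe513


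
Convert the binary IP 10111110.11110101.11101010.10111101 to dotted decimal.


10111110 = 190
11110101 = 245
11101010 = 234
10111101 = 189
IP: 190.245.234.189


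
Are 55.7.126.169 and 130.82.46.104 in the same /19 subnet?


Mask: 255.255.224.0
55.7.126.169 AND mask = 55.7.96.0
130.82.46.104 AND mask = 130.82.32.0
No, different subnets (55.7.96.0 vs 130.82.32.0)


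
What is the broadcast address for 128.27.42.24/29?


Network: 128.27.42.24/29
Host bits = 3
Set all host bits to 1:
Broadcast: 128.27.42.31


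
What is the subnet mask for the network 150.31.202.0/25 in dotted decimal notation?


/25 means 25 network bits, 7 host bits
Binary: 11111111111111111111111110000000
Mask: 255.255.255.128


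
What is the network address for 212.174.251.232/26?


IP:   11010100.10101110.11111011.11101000
Mask: 11111111.11111111.11111111.11000000
AND operation:
Net:  11010100.10101110.11111011.11000000
Network: 212.174.251.192/26


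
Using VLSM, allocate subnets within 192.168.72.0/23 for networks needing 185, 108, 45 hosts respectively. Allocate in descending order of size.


185 hosts -> /24 (254 usable): 192.168.72.0/24
108 hosts -> /25 (126 usable): 192.168.73.0/25
45 hosts -> /26 (62 usable): 192.168.73.128/26
Allocation: 192.168.72.0/24 (185 hosts, 254 usable); 192.168.73.0/25 (108 hosts, 126 usable); 192.168.73.128/26 (45 hosts, 62 usable)


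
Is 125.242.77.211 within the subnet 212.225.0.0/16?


Subnet network: 212.225.0.0
Test IP AND mask: 125.242.0.0
No, 125.242.77.211 is not in 212.225.0.0/16


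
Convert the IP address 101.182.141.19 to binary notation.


101 = 01100101
182 = 10110110
141 = 10001101
19 = 00010011
Binary: 01100101.10110110.10001101.00010011


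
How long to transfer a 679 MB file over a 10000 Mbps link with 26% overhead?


Effective throughput = 10000 * (1 - 26/100) = 7400 Mbps
File size in Mb = 679 * 8 = 5432 Mb
Time = 5432 / 7400
Time = 0.7341 seconds


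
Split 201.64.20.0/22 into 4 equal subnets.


New prefix = 22 + 2 = 24
Each subnet has 256 addresses
  201.64.20.0/24
  201.64.21.0/24
  201.64.22.0/24
  201.64.23.0/24
Subnets: 201.64.20.0/24, 201.64.21.0/24, 201.64.22.0/24, 201.64.23.0/24


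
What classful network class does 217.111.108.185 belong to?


First octet: 217
Binary: 11011001
110xxxxx -> Class C (192-223)
Class C, default mask 255.255.255.0 (/24)


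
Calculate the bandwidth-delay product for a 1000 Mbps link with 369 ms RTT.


BDP = bandwidth * RTT
= 1000 Mbps * 369 ms
= 1000 * 1e6 * 369 / 1000 bits
= 369000000 bits
= 46125000 bytes
= 45043.9453 KB
BDP = 369000000 bits (46125000 bytes)


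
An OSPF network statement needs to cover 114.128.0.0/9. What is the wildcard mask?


Subnet mask: 255.128.0.0
Wildcard = 255.255.255.255 - subnet mask
255 - 255 = 0
255 - 128 = 127
255 - 0 = 255
255 - 0 = 255
Wildcard: 0.127.255.255


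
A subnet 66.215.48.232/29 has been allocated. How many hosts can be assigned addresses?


Host bits = 32 - 29 = 3
Total addresses = 2^3 = 8
Usable = total - 2 (network and broadcast)
Usable hosts: 6


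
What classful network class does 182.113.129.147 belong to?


First octet: 182
Binary: 10110110
10xxxxxx -> Class B (128-191)
Class B, default mask 255.255.0.0 (/16)


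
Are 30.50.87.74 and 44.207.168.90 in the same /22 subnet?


Mask: 255.255.252.0
30.50.87.74 AND mask = 30.50.84.0
44.207.168.90 AND mask = 44.207.168.0
No, different subnets (30.50.84.0 vs 44.207.168.0)


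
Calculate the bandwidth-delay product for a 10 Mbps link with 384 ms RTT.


BDP = bandwidth * RTT
= 10 Mbps * 384 ms
= 10 * 1e6 * 384 / 1000 bits
= 3840000 bits
= 480000 bytes
= 468.75 KB
BDP = 3840000 bits (480000 bytes)


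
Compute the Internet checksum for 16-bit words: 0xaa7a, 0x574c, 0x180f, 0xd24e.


Sum all words (with carry folding):
+ 0xaa7a = 0xaa7a
+ 0x574c = 0x01c7
+ 0x180f = 0x19d6
+ 0xd24e = 0xec24
One's complement: ~0xec24
Checksum = 0x13db


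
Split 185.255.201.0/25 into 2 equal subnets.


New prefix = 25 + 1 = 26
Each subnet has 64 addresses
  185.255.201.0/26
  185.255.201.64/26
Subnets: 185.255.201.0/26, 185.255.201.64/26


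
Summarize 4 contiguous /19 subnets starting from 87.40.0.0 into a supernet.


Original prefix: /19
Number of subnets: 4 = 2^2
New prefix = 19 - 2 = 17
Supernet: 87.40.0.0/17


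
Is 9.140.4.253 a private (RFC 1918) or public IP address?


RFC 1918 private ranges:
  10.0.0.0/8 (10.0.0.0 - 10.255.255.255)
  172.16.0.0/12 (172.16.0.0 - 172.31.255.255)
  192.168.0.0/16 (192.168.0.0 - 192.168.255.255)
Public (not in any RFC 1918 range)


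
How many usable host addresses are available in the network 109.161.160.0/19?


Host bits = 32 - 19 = 13
Total addresses = 2^13 = 8192
Usable = total - 2 (network and broadcast)
Usable hosts: 8190


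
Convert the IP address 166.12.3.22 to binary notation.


166 = 10100110
12 = 00001100
3 = 00000011
22 = 00010110
Binary: 10100110.00001100.00000011.00010110


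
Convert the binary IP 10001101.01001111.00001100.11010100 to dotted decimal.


10001101 = 141
01001111 = 79
00001100 = 12
11010100 = 212
IP: 141.79.12.212


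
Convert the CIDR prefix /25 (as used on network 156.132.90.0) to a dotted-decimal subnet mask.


/25 means 25 network bits, 7 host bits
Binary: 11111111111111111111111110000000
Mask: 255.255.255.128


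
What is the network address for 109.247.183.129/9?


IP:   01101101.11110111.10110111.10000001
Mask: 11111111.10000000.00000000.00000000
AND operation:
Net:  01101101.10000000.00000000.00000000
Network: 109.128.0.0/9


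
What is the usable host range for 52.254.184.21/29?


Network: 52.254.184.16
Broadcast: 52.254.184.23
First usable = network + 1
Last usable = broadcast - 1
Range: 52.254.184.17 to 52.254.184.22


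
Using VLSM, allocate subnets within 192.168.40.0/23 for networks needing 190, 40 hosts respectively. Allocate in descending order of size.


190 hosts -> /24 (254 usable): 192.168.40.0/24
40 hosts -> /26 (62 usable): 192.168.41.0/26
Allocation: 192.168.40.0/24 (190 hosts, 254 usable); 192.168.41.0/26 (40 hosts, 62 usable)


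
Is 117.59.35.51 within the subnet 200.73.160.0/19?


Subnet network: 200.73.160.0
Test IP AND mask: 117.59.32.0
No, 117.59.35.51 is not in 200.73.160.0/19


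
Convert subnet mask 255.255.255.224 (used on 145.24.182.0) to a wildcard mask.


Subnet mask: 255.255.255.224
Wildcard = 255.255.255.255 - subnet mask
255 - 255 = 0
255 - 255 = 0
255 - 255 = 0
255 - 224 = 31
Wildcard: 0.0.0.31


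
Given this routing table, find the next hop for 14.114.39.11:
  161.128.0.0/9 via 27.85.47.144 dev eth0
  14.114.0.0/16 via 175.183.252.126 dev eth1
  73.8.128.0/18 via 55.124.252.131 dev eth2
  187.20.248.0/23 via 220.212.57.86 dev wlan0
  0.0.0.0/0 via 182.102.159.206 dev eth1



Longest prefix match for 14.114.39.11:
  /9 161.128.0.0: no
  /16 14.114.0.0: MATCH
  /18 73.8.128.0: no
  /23 187.20.248.0: no
  /0 0.0.0.0: MATCH
Selected: next-hop 175.183.252.126 via eth1 (matched /16)


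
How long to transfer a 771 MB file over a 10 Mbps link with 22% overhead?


Effective throughput = 10 * (1 - 22/100) = 7.8 Mbps
File size in Mb = 771 * 8 = 6168 Mb
Time = 6168 / 7.8
Time = 790.7692 seconds


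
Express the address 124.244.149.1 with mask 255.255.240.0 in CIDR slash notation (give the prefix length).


Binary: 11111111.11111111.11110000.00000000
Count leading 1s
Prefix: /20


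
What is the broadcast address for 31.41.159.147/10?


Network: 31.0.0.0/10
Host bits = 22
Set all host bits to 1:
Broadcast: 31.63.255.255


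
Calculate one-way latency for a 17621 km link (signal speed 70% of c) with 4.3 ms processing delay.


Speed = 0.7 * 3e5 km/s = 210000 km/s
Propagation delay = 17621 / 210000 = 0.0839 s = 83.9095 ms
Processing delay = 4.3 ms
Total one-way latency = 88.2095 ms


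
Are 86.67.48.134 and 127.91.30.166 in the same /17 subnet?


Mask: 255.255.128.0
86.67.48.134 AND mask = 86.67.0.0
127.91.30.166 AND mask = 127.91.0.0
No, different subnets (86.67.0.0 vs 127.91.0.0)


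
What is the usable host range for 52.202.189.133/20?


Network: 52.202.176.0
Broadcast: 52.202.191.255
First usable = network + 1
Last usable = broadcast - 1
Range: 52.202.176.1 to 52.202.191.254


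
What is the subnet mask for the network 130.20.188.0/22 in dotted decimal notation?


/22 means 22 network bits, 10 host bits
Binary: 11111111111111111111110000000000
Mask: 255.255.252.0


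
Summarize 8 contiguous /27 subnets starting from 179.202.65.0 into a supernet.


Original prefix: /27
Number of subnets: 8 = 2^3
New prefix = 27 - 3 = 24
Supernet: 179.202.65.0/24


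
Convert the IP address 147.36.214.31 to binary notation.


147 = 10010011
36 = 00100100
214 = 11010110
31 = 00011111
Binary: 10010011.00100100.11010110.00011111


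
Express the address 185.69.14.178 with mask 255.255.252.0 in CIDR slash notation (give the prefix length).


Binary: 11111111.11111111.11111100.00000000
Count leading 1s
Prefix: /22


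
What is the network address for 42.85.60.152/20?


IP:   00101010.01010101.00111100.10011000
Mask: 11111111.11111111.11110000.00000000
AND operation:
Net:  00101010.01010101.00110000.00000000
Network: 42.85.48.0/20


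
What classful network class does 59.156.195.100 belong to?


First octet: 59
Binary: 00111011
0xxxxxxx -> Class A (1-126)
Class A, default mask 255.0.0.0 (/8)


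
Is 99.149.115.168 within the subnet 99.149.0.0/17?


Subnet network: 99.149.0.0
Test IP AND mask: 99.149.0.0
Yes, 99.149.115.168 is in 99.149.0.0/17


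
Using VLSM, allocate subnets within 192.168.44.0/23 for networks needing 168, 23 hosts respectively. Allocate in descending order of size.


168 hosts -> /24 (254 usable): 192.168.44.0/24
23 hosts -> /27 (30 usable): 192.168.45.0/27
Allocation: 192.168.44.0/24 (168 hosts, 254 usable); 192.168.45.0/27 (23 hosts, 30 usable)


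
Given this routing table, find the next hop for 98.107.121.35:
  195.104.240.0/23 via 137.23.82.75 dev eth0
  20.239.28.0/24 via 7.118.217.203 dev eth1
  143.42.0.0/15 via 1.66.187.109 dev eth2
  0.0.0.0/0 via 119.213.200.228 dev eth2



Longest prefix match for 98.107.121.35:
  /23 195.104.240.0: no
  /24 20.239.28.0: no
  /15 143.42.0.0: no
  /0 0.0.0.0: MATCH
Selected: next-hop 119.213.200.228 via eth2 (matched /0)


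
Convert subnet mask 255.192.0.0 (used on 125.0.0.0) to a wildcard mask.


Subnet mask: 255.192.0.0
Wildcard = 255.255.255.255 - subnet mask
255 - 255 = 0
255 - 192 = 63
255 - 0 = 255
255 - 0 = 255
Wildcard: 0.63.255.255


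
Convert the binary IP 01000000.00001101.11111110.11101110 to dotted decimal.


01000000 = 64
00001101 = 13
11111110 = 254
11101110 = 238
IP: 64.13.254.238


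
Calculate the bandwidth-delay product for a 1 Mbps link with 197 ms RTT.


BDP = bandwidth * RTT
= 1 Mbps * 197 ms
= 1 * 1e6 * 197 / 1000 bits
= 197000 bits
= 24625 bytes
= 24.0479 KB
BDP = 197000 bits (24625 bytes)


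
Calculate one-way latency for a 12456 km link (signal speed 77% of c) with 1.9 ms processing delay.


Speed = 0.77 * 3e5 km/s = 231000 km/s
Propagation delay = 12456 / 231000 = 0.0539 s = 53.9221 ms
Processing delay = 1.9 ms
Total one-way latency = 55.8221 ms


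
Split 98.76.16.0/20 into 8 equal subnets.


New prefix = 20 + 3 = 23
Each subnet has 512 addresses
  98.76.16.0/23
  98.76.18.0/23
  98.76.20.0/23
  98.76.22.0/23
  98.76.24.0/23
  98.76.26.0/23
  98.76.28.0/23
  98.76.30.0/23
Subnets: 98.76.16.0/23, 98.76.18.0/23, 98.76.20.0/23, 98.76.22.0/23, 98.76.24.0/23, 98.76.26.0/23, 98.76.28.0/23, 98.76.30.0/23


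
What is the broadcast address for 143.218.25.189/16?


Network: 143.218.0.0/16
Host bits = 16
Set all host bits to 1:
Broadcast: 143.218.255.255


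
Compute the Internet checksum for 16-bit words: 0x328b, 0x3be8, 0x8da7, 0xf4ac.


Sum all words (with carry folding):
+ 0x328b = 0x328b
+ 0x3be8 = 0x6e73
+ 0x8da7 = 0xfc1a
+ 0xf4ac = 0xf0c7
One's complement: ~0xf0c7
Checksum = 0x0f38


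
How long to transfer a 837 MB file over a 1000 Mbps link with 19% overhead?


Effective throughput = 1000 * (1 - 19/100) = 810 Mbps
File size in Mb = 837 * 8 = 6696 Mb
Time = 6696 / 810
Time = 8.2667 seconds


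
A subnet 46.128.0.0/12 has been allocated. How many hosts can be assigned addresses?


Host bits = 32 - 12 = 20
Total addresses = 2^20 = 1048576
Usable = total - 2 (network and broadcast)
Usable hosts: 1048574


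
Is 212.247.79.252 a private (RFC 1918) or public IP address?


RFC 1918 private ranges:
  10.0.0.0/8 (10.0.0.0 - 10.255.255.255)
  172.16.0.0/12 (172.16.0.0 - 172.31.255.255)
  192.168.0.0/16 (192.168.0.0 - 192.168.255.255)
Public (not in any RFC 1918 range)


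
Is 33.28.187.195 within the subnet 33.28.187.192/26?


Subnet network: 33.28.187.192
Test IP AND mask: 33.28.187.192
Yes, 33.28.187.195 is in 33.28.187.192/26


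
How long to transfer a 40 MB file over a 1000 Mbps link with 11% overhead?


Effective throughput = 1000 * (1 - 11/100) = 890 Mbps
File size in Mb = 40 * 8 = 320 Mb
Time = 320 / 890
Time = 0.3596 seconds


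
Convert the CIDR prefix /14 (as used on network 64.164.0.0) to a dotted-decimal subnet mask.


/14 means 14 network bits, 18 host bits
Binary: 11111111111111000000000000000000
Mask: 255.252.0.0


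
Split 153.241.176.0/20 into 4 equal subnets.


New prefix = 20 + 2 = 22
Each subnet has 1024 addresses
  153.241.176.0/22
  153.241.180.0/22
  153.241.184.0/22
  153.241.188.0/22
Subnets: 153.241.176.0/22, 153.241.180.0/22, 153.241.184.0/22, 153.241.188.0/22


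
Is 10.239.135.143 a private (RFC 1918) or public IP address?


RFC 1918 private ranges:
  10.0.0.0/8 (10.0.0.0 - 10.255.255.255)
  172.16.0.0/12 (172.16.0.0 - 172.31.255.255)
  192.168.0.0/16 (192.168.0.0 - 192.168.255.255)
Private (in 10.0.0.0/8)


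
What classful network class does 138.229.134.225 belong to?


First octet: 138
Binary: 10001010
10xxxxxx -> Class B (128-191)
Class B, default mask 255.255.0.0 (/16)


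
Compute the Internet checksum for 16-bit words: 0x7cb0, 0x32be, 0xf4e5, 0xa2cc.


Sum all words (with carry folding):
+ 0x7cb0 = 0x7cb0
+ 0x32be = 0xaf6e
+ 0xf4e5 = 0xa454
+ 0xa2cc = 0x4721
One's complement: ~0x4721
Checksum = 0xb8de
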